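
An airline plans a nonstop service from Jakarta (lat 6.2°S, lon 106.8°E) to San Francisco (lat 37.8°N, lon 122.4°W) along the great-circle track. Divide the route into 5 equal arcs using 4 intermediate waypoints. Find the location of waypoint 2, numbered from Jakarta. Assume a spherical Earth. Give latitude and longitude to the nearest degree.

Convert each endpoint to a unit vector on the sphere (x = cos φ cos λ, y = cos φ sin λ, z = sin φ).
The central angle between the endpoints is δ = arccos(p₁·p₂) ≈ 2.189 rad (125.4°).
Interpolate at f = 2/5 with slerp weights a = sin((1−f)δ)/sin δ ≈ 1.187, b = sin(fδ)/sin δ ≈ 0.942.
p = a·p₁ + b·p₂ ≈ (-0.740, 0.501, 0.449); φ = arcsin(p_z) ≈ 26.70°, λ = atan2(p_y, p_x) ≈ 145.91°.

≈ lat 27°N, lon 146°E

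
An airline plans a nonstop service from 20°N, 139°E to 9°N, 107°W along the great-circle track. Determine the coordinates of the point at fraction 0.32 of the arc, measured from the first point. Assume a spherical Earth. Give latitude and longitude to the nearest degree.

≈ 26°N, 176°E

Convert each endpoint to a unit vector on the sphere (x = cos φ cos λ, y = cos φ sin λ, z = sin φ).
The central angle between the endpoints is δ = arccos(p₁·p₂) ≈ 1.901 rad (108.9°).
Interpolate at f = 0.32 with slerp weights a = sin((1−f)δ)/sin δ ≈ 1.016, b = sin(fδ)/sin δ ≈ 0.604.
p = a·p₁ + b·p₂ ≈ (-0.895, 0.056, 0.442); φ = arcsin(p_z) ≈ 26.24°, λ = atan2(p_y, p_x) ≈ 176.42°.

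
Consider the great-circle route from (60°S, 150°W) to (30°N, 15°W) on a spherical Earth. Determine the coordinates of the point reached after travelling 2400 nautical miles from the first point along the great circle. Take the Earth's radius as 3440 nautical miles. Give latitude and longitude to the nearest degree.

From cos δ = sin φ₁ sin φ₂ + cos φ₁ cos φ₂ cos Δλ, the central angle is δ ≈ 2.403 rad (137.7°). The total great-circle distance is δ·R ≈ 2.403 × 3440 ≈ 8265 nmi, so the target fraction is f = 2400/8265 ≈ 0.290.
Interpolate at f ≈ 0.290 with slerp weights a = sin((1−f)δ)/sin δ ≈ 1.471, b = sin(fδ)/sin δ ≈ 0.954.
p = a·p₁ + b·p₂ ≈ (0.161, -0.582, -0.797); φ = arcsin(p_z) ≈ -52.88°, λ = atan2(p_y, p_x) ≈ -74.55°.

≈ (53°S, 75°W)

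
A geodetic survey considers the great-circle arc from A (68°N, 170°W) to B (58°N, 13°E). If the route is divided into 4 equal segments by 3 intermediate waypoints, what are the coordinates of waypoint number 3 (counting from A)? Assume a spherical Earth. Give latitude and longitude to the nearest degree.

Convert each endpoint to a unit vector on the sphere (x = cos φ cos λ, y = cos φ sin λ, z = sin φ).
The central angle between the endpoints is δ = arccos(p₁·p₂) ≈ 0.942 rad (54.0°).
Interpolate at f = 3/4 with slerp weights a = sin((1−f)δ)/sin δ ≈ 0.289, b = sin(fδ)/sin δ ≈ 0.803.
p = a·p₁ + b·p₂ ≈ (0.308, 0.077, 0.948); φ = arcsin(p_z) ≈ 71.49°, λ = atan2(p_y, p_x) ≈ 14.02°.

≈ (71°N, 14°E)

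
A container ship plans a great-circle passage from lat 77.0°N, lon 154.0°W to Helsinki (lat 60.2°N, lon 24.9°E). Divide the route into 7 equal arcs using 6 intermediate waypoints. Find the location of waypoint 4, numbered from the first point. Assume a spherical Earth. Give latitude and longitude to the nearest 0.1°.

Write both endpoints as unit vectors p₁, p₂ with components (cos φ cos λ, cos φ sin λ, sin φ).
The central angle between the endpoints is δ = arccos(p₁·p₂) ≈ 0.747 rad (42.8°).
Interpolate at f = 4/7 with slerp weights a = sin((1−f)δ)/sin δ ≈ 0.463, b = sin(fδ)/sin δ ≈ 0.609.
p = a·p₁ + b·p₂ ≈ (0.181, 0.082, 0.980); φ = arcsin(p_z) ≈ 78.54°, λ = atan2(p_y, p_x) ≈ 24.32°.

≈ lat 78.5°N, lon 24.3°E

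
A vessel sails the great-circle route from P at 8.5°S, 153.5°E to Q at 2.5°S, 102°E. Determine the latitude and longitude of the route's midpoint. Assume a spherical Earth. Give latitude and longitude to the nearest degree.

≈ 6°S, 128°E

From cos δ = sin φ₁ sin φ₂ + cos φ₁ cos φ₂ cos Δλ, the central angle is δ ≈ 0.900 rad (51.6°).
Interpolate at f = 1/2 with slerp weights a = sin((1−f)δ)/sin δ ≈ 0.555, b = sin(fδ)/sin δ ≈ 0.555.
p = a·p₁ + b·p₂ ≈ (-0.607, 0.788, -0.106); φ = arcsin(p_z) ≈ -6.10°, λ = atan2(p_y, p_x) ≈ 127.61°.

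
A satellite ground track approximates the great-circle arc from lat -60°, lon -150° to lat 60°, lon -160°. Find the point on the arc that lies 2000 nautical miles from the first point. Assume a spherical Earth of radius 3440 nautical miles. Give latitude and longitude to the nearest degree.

Convert each endpoint to a unit vector on the sphere (x = cos φ cos λ, y = cos φ sin λ, z = sin φ).
The central angle between the endpoints is δ = arccos(p₁·p₂) ≈ 2.099 rad (120.3°). The total great-circle distance is δ·R ≈ 2.099 × 3440 ≈ 7220 nmi, so the target fraction is f = 2000/7220 ≈ 0.277.
Interpolate at f ≈ 0.277 with slerp weights a = sin((1−f)δ)/sin δ ≈ 1.156, b = sin(fδ)/sin δ ≈ 0.636.
p = a·p₁ + b·p₂ ≈ (-0.799, -0.398, -0.451); φ = arcsin(p_z) ≈ -26.78°, λ = atan2(p_y, p_x) ≈ -153.54°.

≈ lat -27°, lon -154°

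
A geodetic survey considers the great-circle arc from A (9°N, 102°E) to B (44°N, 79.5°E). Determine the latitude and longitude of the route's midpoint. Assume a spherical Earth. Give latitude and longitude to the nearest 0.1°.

≈ (26.9°N, 92.5°E)

Write both endpoints as unit vectors p₁, p₂ with components (cos φ cos λ, cos φ sin λ, sin φ).
The central angle between the endpoints is δ = arccos(p₁·p₂) ≈ 0.700 rad (40.1°).
Interpolate at f = 1/2 with slerp weights a = sin((1−f)δ)/sin δ ≈ 0.532, b = sin(fδ)/sin δ ≈ 0.532.
p = a·p₁ + b·p₂ ≈ (-0.040, 0.891, 0.453); φ = arcsin(p_z) ≈ 26.94°, λ = atan2(p_y, p_x) ≈ 92.54°.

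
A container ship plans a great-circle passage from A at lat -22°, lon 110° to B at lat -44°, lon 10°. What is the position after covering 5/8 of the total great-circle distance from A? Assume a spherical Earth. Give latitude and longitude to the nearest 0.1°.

The haversine formula gives a central angle δ ≈ 1.426 rad (81.7°) between the endpoints.
Interpolate at f = 5/8 with slerp weights a = sin((1−f)δ)/sin δ ≈ 0.515, b = sin(fδ)/sin δ ≈ 0.786.
p = a·p₁ + b·p₂ ≈ (0.394, 0.547, -0.739); φ = arcsin(p_z) ≈ -47.64°, λ = atan2(p_y, p_x) ≈ 54.26°.

≈ lat -47.6°, lon 54.3°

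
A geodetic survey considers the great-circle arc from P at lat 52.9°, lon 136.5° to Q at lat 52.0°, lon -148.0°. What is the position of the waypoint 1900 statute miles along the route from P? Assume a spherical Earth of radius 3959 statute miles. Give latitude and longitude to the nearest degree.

Convert each endpoint to a unit vector on the sphere (x = cos φ cos λ, y = cos φ sin λ, z = sin φ).
The central angle between the endpoints is δ = arccos(p₁·p₂) ≈ 0.765 rad (43.8°). The total great-circle distance is δ·R ≈ 0.765 × 3959 ≈ 3028 mi, so the target fraction is f = 1900/3028 ≈ 0.627.
Interpolate at f ≈ 0.627 with slerp weights a = sin((1−f)δ)/sin δ ≈ 0.406, b = sin(fδ)/sin δ ≈ 0.667.
p = a·p₁ + b·p₂ ≈ (-0.526, -0.049, 0.849); φ = arcsin(p_z) ≈ 58.13°, λ = atan2(p_y, p_x) ≈ -174.68°.

≈ lat 58°, lon -175°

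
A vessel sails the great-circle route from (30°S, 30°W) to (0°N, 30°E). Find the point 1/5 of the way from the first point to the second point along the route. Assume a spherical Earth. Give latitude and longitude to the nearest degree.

≈ (26°S, 16°W)

The haversine formula gives a central angle δ ≈ 1.123 rad (64.3°) between the endpoints.
Interpolate at f = 1/5 with slerp weights a = sin((1−f)δ)/sin δ ≈ 0.868, b = sin(fδ)/sin δ ≈ 0.247.
p = a·p₁ + b·p₂ ≈ (0.865, -0.252, -0.434); φ = arcsin(p_z) ≈ -25.72°, λ = atan2(p_y, p_x) ≈ -16.26°.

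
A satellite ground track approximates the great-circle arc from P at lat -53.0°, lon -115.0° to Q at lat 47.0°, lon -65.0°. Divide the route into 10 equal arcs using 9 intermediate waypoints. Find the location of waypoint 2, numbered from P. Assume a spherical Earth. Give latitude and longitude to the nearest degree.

≈ lat -34°, lon -101°

From cos δ = sin φ₁ sin φ₂ + cos φ₁ cos φ₂ cos Δλ, the central angle is δ ≈ 1.897 rad (108.7°).
Interpolate at f = 2/10 with slerp weights a = sin((1−f)δ)/sin δ ≈ 1.054, b = sin(fδ)/sin δ ≈ 0.391.
p = a·p₁ + b·p₂ ≈ (-0.155, -0.817, -0.556); φ = arcsin(p_z) ≈ -33.78°, λ = atan2(p_y, p_x) ≈ -100.78°.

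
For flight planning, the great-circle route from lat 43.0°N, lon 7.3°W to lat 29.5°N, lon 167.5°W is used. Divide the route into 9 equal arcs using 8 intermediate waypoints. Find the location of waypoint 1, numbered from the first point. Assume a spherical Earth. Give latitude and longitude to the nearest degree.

≈ lat 54°N, lon 13°W

The haversine formula gives a central angle δ ≈ 1.837 rad (105.3°) between the endpoints.
Interpolate at f = 1/9 with slerp weights a = sin((1−f)δ)/sin δ ≈ 1.035, b = sin(fδ)/sin δ ≈ 0.210.
p = a·p₁ + b·p₂ ≈ (0.572, -0.136, 0.809); φ = arcsin(p_z) ≈ 54.00°, λ = atan2(p_y, p_x) ≈ -13.35°.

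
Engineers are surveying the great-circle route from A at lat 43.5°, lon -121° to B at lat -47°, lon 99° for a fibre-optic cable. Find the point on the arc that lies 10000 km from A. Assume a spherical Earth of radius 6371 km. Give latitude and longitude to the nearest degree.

≈ lat -15°, lon 164°

The haversine formula gives a central angle δ ≈ 2.652 rad (151.9°) between the endpoints. The total great-circle distance is δ·R ≈ 2.652 × 6371 ≈ 16894 km, so the target fraction is f = 10000/16894 ≈ 0.592.
Interpolate at f ≈ 0.592 with slerp weights a = sin((1−f)δ)/sin δ ≈ 1.877, b = sin(fδ)/sin δ ≈ 2.125.
p = a·p₁ + b·p₂ ≈ (-0.928, 0.265, -0.263); φ = arcsin(p_z) ≈ -15.23°, λ = atan2(p_y, p_x) ≈ 164.07°.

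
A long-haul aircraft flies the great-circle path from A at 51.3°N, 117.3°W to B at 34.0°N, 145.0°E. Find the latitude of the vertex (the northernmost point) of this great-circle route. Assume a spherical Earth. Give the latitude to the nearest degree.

≈ 56°N

The great circle lies in the plane with unit normal n̂ = (p₁ × p₂)/|p₁ × p₂|.
Here n̂_z ≈ -0.552; the vertex latitude is φ_max = arccos|n̂_z| ≈ 56.5°.
Check via Clairaut: cos φ_max = |cos φ₁| · sin C = cos(51.3°)·sin(62.0°) ≈ 0.552, again giving ≈ 56.5°.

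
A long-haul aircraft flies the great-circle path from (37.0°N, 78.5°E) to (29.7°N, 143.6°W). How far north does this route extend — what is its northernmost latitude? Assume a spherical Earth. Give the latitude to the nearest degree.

The great circle lies in the plane with unit normal n̂ = (p₁ × p₂)/|p₁ × p₂|.
Here n̂_z ≈ +0.476; the vertex latitude is φ_max = arccos|n̂_z| ≈ 61.5°.

≈ 62°N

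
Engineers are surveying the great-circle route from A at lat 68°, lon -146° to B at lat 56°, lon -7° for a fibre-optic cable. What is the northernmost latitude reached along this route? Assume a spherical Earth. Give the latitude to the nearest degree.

≈ 80°

The great circle lies in the plane with unit normal n̂ = (p₁ × p₂)/|p₁ × p₂|.
Here n̂_z ≈ +0.174; the vertex latitude is φ_max = arccos|n̂_z| ≈ 80.0°.
Check via Clairaut: cos φ_max = |cos φ₁| · sin C = cos(68.0°)·sin(27.6°) ≈ 0.174, again giving ≈ 80.0°.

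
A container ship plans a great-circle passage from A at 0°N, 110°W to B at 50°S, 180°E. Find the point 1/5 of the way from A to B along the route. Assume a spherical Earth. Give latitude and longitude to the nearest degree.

Write both endpoints as unit vectors p₁, p₂ with components (cos φ cos λ, cos φ sin λ, sin φ).
The central angle between the endpoints is δ = arccos(p₁·p₂) ≈ 1.349 rad (77.3°).
Interpolate at f = 1/5 with slerp weights a = sin((1−f)δ)/sin δ ≈ 0.904, b = sin(fδ)/sin δ ≈ 0.273.
p = a·p₁ + b·p₂ ≈ (-0.485, -0.849, -0.209); φ = arcsin(p_z) ≈ -12.08°, λ = atan2(p_y, p_x) ≈ -119.72°.

≈ 12°S, 120°W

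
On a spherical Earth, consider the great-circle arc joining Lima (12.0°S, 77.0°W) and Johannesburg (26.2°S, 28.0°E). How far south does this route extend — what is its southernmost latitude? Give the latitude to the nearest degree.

The great circle lies in the plane with unit normal n̂ = (p₁ × p₂)/|p₁ × p₂|.
Here n̂_z ≈ +0.856; the vertex latitude is φ_max = arccos|n̂_z| ≈ 31.2°.
Check via Clairaut: cos φ_max = |cos φ₁| · sin C = cos(12.0°)·sin(119.0°) ≈ 0.856, again giving ≈ 31.2°.

≈ 31°S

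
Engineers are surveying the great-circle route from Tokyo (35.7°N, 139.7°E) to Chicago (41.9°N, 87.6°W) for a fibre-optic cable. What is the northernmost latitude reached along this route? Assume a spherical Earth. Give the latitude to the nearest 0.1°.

≈ 63.6°N

The great circle lies in the plane with unit normal n̂ = (p₁ × p₂)/|p₁ × p₂|.
Here n̂_z ≈ +0.444; the vertex latitude is φ_max = arccos|n̂_z| ≈ 63.6°.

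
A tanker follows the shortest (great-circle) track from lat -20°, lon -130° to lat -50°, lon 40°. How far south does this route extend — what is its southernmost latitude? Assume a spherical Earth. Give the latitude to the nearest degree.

The great circle lies in the plane with unit normal n̂ = (p₁ × p₂)/|p₁ × p₂|.
Here n̂_z ≈ +0.111; the vertex latitude is φ_max = arccos|n̂_z| ≈ 83.6°.
Check via Clairaut: cos φ_max = |cos φ₁| · sin C = cos(20.0°)·sin(173.2°) ≈ 0.111, again giving ≈ 83.6°.

≈ -84°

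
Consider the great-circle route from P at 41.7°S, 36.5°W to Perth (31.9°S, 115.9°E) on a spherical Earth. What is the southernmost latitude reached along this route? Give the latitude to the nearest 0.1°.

The great circle lies in the plane with unit normal n̂ = (p₁ × p₂)/|p₁ × p₂|.
Here n̂_z ≈ +0.300; the vertex latitude is φ_max = arccos|n̂_z| ≈ 72.5°.

≈ 72.5°S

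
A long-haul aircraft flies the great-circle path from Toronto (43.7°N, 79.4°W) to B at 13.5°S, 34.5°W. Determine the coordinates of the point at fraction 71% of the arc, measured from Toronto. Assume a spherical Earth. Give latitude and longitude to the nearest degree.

Convert each endpoint to a unit vector on the sphere (x = cos φ cos λ, y = cos φ sin λ, z = sin φ).
The central angle between the endpoints is δ = arccos(p₁·p₂) ≈ 1.227 rad (70.3°).
Interpolate at f = 0.71 with slerp weights a = sin((1−f)δ)/sin δ ≈ 0.370, b = sin(fδ)/sin δ ≈ 0.813.
p = a·p₁ + b·p₂ ≈ (0.700, -0.711, 0.066); φ = arcsin(p_z) ≈ 3.78°, λ = atan2(p_y, p_x) ≈ -45.41°.

≈ 4°N, 45°W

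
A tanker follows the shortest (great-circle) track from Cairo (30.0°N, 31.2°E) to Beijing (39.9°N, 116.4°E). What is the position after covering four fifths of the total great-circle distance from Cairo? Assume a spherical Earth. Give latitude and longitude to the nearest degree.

≈ (44°N, 99°E)

Convert each endpoint to a unit vector on the sphere (x = cos φ cos λ, y = cos φ sin λ, z = sin φ).
The central angle between the endpoints is δ = arccos(p₁·p₂) ≈ 1.185 rad (67.9°).
Interpolate at f = 4/5 with slerp weights a = sin((1−f)δ)/sin δ ≈ 0.253, b = sin(fδ)/sin δ ≈ 0.877.
p = a·p₁ + b·p₂ ≈ (-0.111, 0.716, 0.689); φ = arcsin(p_z) ≈ 43.56°, λ = atan2(p_y, p_x) ≈ 98.84°.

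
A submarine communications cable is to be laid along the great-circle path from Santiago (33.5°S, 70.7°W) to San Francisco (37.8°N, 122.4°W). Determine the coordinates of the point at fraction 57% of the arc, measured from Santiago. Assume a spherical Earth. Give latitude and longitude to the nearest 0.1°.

Convert each endpoint to a unit vector on the sphere (x = cos φ cos λ, y = cos φ sin λ, z = sin φ).
The central angle between the endpoints is δ = arccos(p₁·p₂) ≈ 1.501 rad (86.0°).
Interpolate at f = 0.57 with slerp weights a = sin((1−f)δ)/sin δ ≈ 0.603, b = sin(fδ)/sin δ ≈ 0.757.
p = a·p₁ + b·p₂ ≈ (-0.154, -0.979, 0.131); φ = arcsin(p_z) ≈ 7.53°, λ = atan2(p_y, p_x) ≈ -98.95°.

≈ 7.5°N, 98.9°W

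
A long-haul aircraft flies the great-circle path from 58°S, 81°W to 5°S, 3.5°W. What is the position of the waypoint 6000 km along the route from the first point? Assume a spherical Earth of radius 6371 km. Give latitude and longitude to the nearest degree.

≈ 26°S, 18°W

From cos δ = sin φ₁ sin φ₂ + cos φ₁ cos φ₂ cos Δλ, the central angle is δ ≈ 1.381 rad (79.2°). The total great-circle distance is δ·R ≈ 1.381 × 6371 ≈ 8802 km, so the target fraction is f = 6000/8802 ≈ 0.682.
Interpolate at f ≈ 0.682 with slerp weights a = sin((1−f)δ)/sin δ ≈ 0.433, b = sin(fδ)/sin δ ≈ 0.823.
p = a·p₁ + b·p₂ ≈ (0.855, -0.277, -0.439); φ = arcsin(p_z) ≈ -26.06°, λ = atan2(p_y, p_x) ≈ -17.96°.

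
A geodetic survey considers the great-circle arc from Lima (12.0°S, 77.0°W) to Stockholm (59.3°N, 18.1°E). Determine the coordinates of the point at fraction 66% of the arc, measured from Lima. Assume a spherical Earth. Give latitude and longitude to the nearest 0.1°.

≈ 44.0°N, 34.8°W

Write both endpoints as unit vectors p₁, p₂ with components (cos φ cos λ, cos φ sin λ, sin φ).
The central angle between the endpoints is δ = arccos(p₁·p₂) ≈ 1.796 rad (102.9°).
Interpolate at f = 0.66 with slerp weights a = sin((1−f)δ)/sin δ ≈ 0.588, b = sin(fδ)/sin δ ≈ 0.951.
p = a·p₁ + b·p₂ ≈ (0.591, -0.410, 0.695); φ = arcsin(p_z) ≈ 44.03°, λ = atan2(p_y, p_x) ≈ -34.75°.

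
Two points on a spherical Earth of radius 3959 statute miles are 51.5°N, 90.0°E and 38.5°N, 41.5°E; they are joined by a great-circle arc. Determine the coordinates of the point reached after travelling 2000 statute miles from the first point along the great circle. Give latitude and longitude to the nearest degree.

Write both endpoints as unit vectors p₁, p₂ with components (cos φ cos λ, cos φ sin λ, sin φ).
The central angle between the endpoints is δ = arccos(p₁·p₂) ≈ 0.627 rad (35.9°). The total great-circle distance is δ·R ≈ 0.627 × 3959 ≈ 2481 mi, so the target fraction is f = 2000/2481 ≈ 0.806.
Interpolate at f ≈ 0.806 with slerp weights a = sin((1−f)δ)/sin δ ≈ 0.207, b = sin(fδ)/sin δ ≈ 0.825.
p = a·p₁ + b·p₂ ≈ (0.484, 0.557, 0.675); φ = arcsin(p_z) ≈ 42.49°, λ = atan2(p_y, p_x) ≈ 49.01°.

≈ 42°N, 49°E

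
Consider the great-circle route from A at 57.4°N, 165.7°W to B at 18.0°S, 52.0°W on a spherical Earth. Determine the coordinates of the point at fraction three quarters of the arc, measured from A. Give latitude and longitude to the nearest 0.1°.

Write both endpoints as unit vectors p₁, p₂ with components (cos φ cos λ, cos φ sin λ, sin φ).
The central angle between the endpoints is δ = arccos(p₁·p₂) ≈ 2.056 rad (117.8°).
Interpolate at f = 3/4 with slerp weights a = sin((1−f)δ)/sin δ ≈ 0.556, b = sin(fδ)/sin δ ≈ 1.130.
p = a·p₁ + b·p₂ ≈ (0.371, -0.921, 0.119); φ = arcsin(p_z) ≈ 6.84°, λ = atan2(p_y, p_x) ≈ -68.03°.

≈ 6.8°N, 68.0°W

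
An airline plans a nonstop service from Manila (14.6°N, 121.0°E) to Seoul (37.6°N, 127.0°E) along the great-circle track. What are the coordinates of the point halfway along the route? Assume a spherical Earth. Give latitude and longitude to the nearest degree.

Write both endpoints as unit vectors p₁, p₂ with components (cos φ cos λ, cos φ sin λ, sin φ).
The central angle between the endpoints is δ = arccos(p₁·p₂) ≈ 0.412 rad (23.6°).
Interpolate at f = 1/2 with slerp weights a = sin((1−f)δ)/sin δ ≈ 0.511, b = sin(fδ)/sin δ ≈ 0.511.
p = a·p₁ + b·p₂ ≈ (-0.498, 0.747, 0.440); φ = arcsin(p_z) ≈ 26.13°, λ = atan2(p_y, p_x) ≈ 123.70°.

≈ 26°N, 124°E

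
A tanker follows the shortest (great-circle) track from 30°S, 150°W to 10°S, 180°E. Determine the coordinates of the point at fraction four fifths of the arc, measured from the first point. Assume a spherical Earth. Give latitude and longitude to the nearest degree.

≈ 14°S, 175°W

Write both endpoints as unit vectors p₁, p₂ with components (cos φ cos λ, cos φ sin λ, sin φ).
The central angle between the endpoints is δ = arccos(p₁·p₂) ≈ 0.600 rad (34.4°).
Interpolate at f = 4/5 with slerp weights a = sin((1−f)δ)/sin δ ≈ 0.212, b = sin(fδ)/sin δ ≈ 0.818.
p = a·p₁ + b·p₂ ≈ (-0.964, -0.092, -0.248); φ = arcsin(p_z) ≈ -14.36°, λ = atan2(p_y, p_x) ≈ -174.56°.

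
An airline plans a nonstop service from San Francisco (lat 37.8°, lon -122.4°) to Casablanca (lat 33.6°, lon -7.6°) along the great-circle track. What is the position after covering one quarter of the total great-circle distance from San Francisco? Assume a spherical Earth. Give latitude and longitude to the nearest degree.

≈ lat 49°, lon -97°

Write both endpoints as unit vectors p₁, p₂ with components (cos φ cos λ, cos φ sin λ, sin φ).
The central angle between the endpoints is δ = arccos(p₁·p₂) ≈ 1.508 rad (86.4°).
Interpolate at f = 1/4 with slerp weights a = sin((1−f)δ)/sin δ ≈ 0.907, b = sin(fδ)/sin δ ≈ 0.369.
p = a·p₁ + b·p₂ ≈ (-0.079, -0.645, 0.760); φ = arcsin(p_z) ≈ 49.44°, λ = atan2(p_y, p_x) ≈ -97.01°.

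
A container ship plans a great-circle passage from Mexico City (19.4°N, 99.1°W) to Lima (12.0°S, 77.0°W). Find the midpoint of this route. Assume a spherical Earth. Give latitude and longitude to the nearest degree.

The haversine formula gives a central angle δ ≈ 0.667 rad (38.2°) between the endpoints.
Interpolate at f = 1/2 with slerp weights a = sin((1−f)δ)/sin δ ≈ 0.529, b = sin(fδ)/sin δ ≈ 0.529.
p = a·p₁ + b·p₂ ≈ (0.037, -0.997, 0.066); φ = arcsin(p_z) ≈ 3.77°, λ = atan2(p_y, p_x) ≈ -87.85°.

≈ (4°N, 88°W)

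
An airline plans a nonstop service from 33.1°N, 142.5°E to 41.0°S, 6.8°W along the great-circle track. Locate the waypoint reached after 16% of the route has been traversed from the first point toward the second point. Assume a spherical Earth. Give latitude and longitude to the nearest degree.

≈ 20°N, 119°E

The haversine formula gives a central angle δ ≈ 2.695 rad (154.4°) between the endpoints.
Interpolate at f = 0.16 with slerp weights a = sin((1−f)δ)/sin δ ≈ 1.781, b = sin(fδ)/sin δ ≈ 0.968.
p = a·p₁ + b·p₂ ≈ (-0.459, 0.822, 0.338); φ = arcsin(p_z) ≈ 19.75°, λ = atan2(p_y, p_x) ≈ 119.16°.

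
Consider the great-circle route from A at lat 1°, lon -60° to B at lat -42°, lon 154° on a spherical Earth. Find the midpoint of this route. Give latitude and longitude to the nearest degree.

≈ lat -49°, lon -107°

Write both endpoints as unit vectors p₁, p₂ with components (cos φ cos λ, cos φ sin λ, sin φ).
The central angle between the endpoints is δ = arccos(p₁·p₂) ≈ 2.249 rad (128.9°).
Interpolate at f = 1/2 with slerp weights a = sin((1−f)δ)/sin δ ≈ 1.159, b = sin(fδ)/sin δ ≈ 1.159.
p = a·p₁ + b·p₂ ≈ (-0.195, -0.626, -0.755); φ = arcsin(p_z) ≈ -49.04°, λ = atan2(p_y, p_x) ≈ -107.28°.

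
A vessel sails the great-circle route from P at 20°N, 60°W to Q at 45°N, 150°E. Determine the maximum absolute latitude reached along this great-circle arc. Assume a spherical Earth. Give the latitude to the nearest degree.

≈ 69°N

The great circle lies in the plane with unit normal n̂ = (p₁ × p₂)/|p₁ × p₂|.
Here n̂_z ≈ -0.352; the vertex latitude is φ_max = arccos|n̂_z| ≈ 69.4°.
Check via Clairaut: cos φ_max = |cos φ₁| · sin C = cos(20.0°)·sin(22.0°) ≈ 0.352, again giving ≈ 69.4°.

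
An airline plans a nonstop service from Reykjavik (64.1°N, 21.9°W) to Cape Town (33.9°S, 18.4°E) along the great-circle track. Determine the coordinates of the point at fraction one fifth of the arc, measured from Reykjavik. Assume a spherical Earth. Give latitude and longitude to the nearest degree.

Write both endpoints as unit vectors p₁, p₂ with components (cos φ cos λ, cos φ sin λ, sin φ).
The central angle between the endpoints is δ = arccos(p₁·p₂) ≈ 1.798 rad (103.0°).
Interpolate at f = 1/5 with slerp weights a = sin((1−f)δ)/sin δ ≈ 1.017, b = sin(fδ)/sin δ ≈ 0.361.
p = a·p₁ + b·p₂ ≈ (0.697, -0.071, 0.714); φ = arcsin(p_z) ≈ 45.54°, λ = atan2(p_y, p_x) ≈ -5.83°.

≈ 46°N, 6°W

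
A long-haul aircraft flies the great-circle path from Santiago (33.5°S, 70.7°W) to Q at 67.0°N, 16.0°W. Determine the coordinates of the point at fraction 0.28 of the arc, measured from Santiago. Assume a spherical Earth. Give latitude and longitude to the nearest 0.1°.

Write both endpoints as unit vectors p₁, p₂ with components (cos φ cos λ, cos φ sin λ, sin φ).
The central angle between the endpoints is δ = arccos(p₁·p₂) ≈ 1.896 rad (108.6°).
Interpolate at f = 0.28 with slerp weights a = sin((1−f)δ)/sin δ ≈ 1.033, b = sin(fδ)/sin δ ≈ 0.534.
p = a·p₁ + b·p₂ ≈ (0.485, -0.871, -0.078); φ = arcsin(p_z) ≈ -4.49°, λ = atan2(p_y, p_x) ≈ -60.86°.

≈ 4.5°S, 60.9°W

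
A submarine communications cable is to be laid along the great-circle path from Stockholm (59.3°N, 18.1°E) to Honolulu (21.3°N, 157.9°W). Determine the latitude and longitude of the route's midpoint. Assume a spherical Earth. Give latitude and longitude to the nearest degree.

Convert each endpoint to a unit vector on the sphere (x = cos φ cos λ, y = cos φ sin λ, z = sin φ).
The central angle between the endpoints is δ = arccos(p₁·p₂) ≈ 1.734 rad (99.3°).
Interpolate at f = 1/2 with slerp weights a = sin((1−f)δ)/sin δ ≈ 0.773, b = sin(fδ)/sin δ ≈ 0.773.
p = a·p₁ + b·p₂ ≈ (-0.292, -0.148, 0.945); φ = arcsin(p_z) ≈ 70.89°, λ = atan2(p_y, p_x) ≈ -153.08°.

≈ (71°N, 153°W)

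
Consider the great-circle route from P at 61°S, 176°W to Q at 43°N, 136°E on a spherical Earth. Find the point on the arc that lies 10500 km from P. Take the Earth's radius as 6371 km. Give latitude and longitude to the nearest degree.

Write both endpoints as unit vectors p₁, p₂ with components (cos φ cos λ, cos φ sin λ, sin φ).
The central angle between the endpoints is δ = arccos(p₁·p₂) ≈ 1.938 rad (111.1°). The total great-circle distance is δ·R ≈ 1.938 × 6371 ≈ 12349 km, so the target fraction is f = 10500/12349 ≈ 0.850.
Interpolate at f ≈ 0.850 with slerp weights a = sin((1−f)δ)/sin δ ≈ 0.307, b = sin(fδ)/sin δ ≈ 1.068.
p = a·p₁ + b·p₂ ≈ (-0.710, 0.532, 0.460); φ = arcsin(p_z) ≈ 27.42°, λ = atan2(p_y, p_x) ≈ 143.15°.

≈ 27°N, 143°E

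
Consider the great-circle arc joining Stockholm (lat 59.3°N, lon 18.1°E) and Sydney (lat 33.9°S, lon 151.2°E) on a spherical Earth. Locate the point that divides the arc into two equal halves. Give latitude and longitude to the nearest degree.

≈ lat 26°N, lon 113°E

Write both endpoints as unit vectors p₁, p₂ with components (cos φ cos λ, cos φ sin λ, sin φ).
The central angle between the endpoints is δ = arccos(p₁·p₂) ≈ 2.448 rad (140.3°).
Interpolate at f = 1/2 with slerp weights a = sin((1−f)δ)/sin δ ≈ 1.472, b = sin(fδ)/sin δ ≈ 1.472.
p = a·p₁ + b·p₂ ≈ (-0.356, 0.822, 0.445); φ = arcsin(p_z) ≈ 26.40°, λ = atan2(p_y, p_x) ≈ 113.43°.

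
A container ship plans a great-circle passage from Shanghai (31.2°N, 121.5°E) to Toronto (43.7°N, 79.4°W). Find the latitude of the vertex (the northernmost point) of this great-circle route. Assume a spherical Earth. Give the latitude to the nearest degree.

The great circle lies in the plane with unit normal n̂ = (p₁ × p₂)/|p₁ × p₂|.
Here n̂_z ≈ +0.226; the vertex latitude is φ_max = arccos|n̂_z| ≈ 76.9°.

≈ 77°N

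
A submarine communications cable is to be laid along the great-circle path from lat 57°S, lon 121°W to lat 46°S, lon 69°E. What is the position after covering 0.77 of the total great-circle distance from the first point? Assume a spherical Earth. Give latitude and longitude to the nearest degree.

≈ lat 64°S, lon 73°E

The haversine formula gives a central angle δ ≈ 1.338 rad (76.7°) between the endpoints.
Interpolate at f = 0.77 with slerp weights a = sin((1−f)δ)/sin δ ≈ 0.311, b = sin(fδ)/sin δ ≈ 0.881.
p = a·p₁ + b·p₂ ≈ (0.132, 0.426, -0.895); φ = arcsin(p_z) ≈ -63.50°, λ = atan2(p_y, p_x) ≈ 72.78°.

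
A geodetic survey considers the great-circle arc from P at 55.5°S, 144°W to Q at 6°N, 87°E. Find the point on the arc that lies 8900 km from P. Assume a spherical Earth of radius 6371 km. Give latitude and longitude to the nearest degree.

From cos δ = sin φ₁ sin φ₂ + cos φ₁ cos φ₂ cos Δλ, the central angle is δ ≈ 2.027 rad (116.1°). The total great-circle distance is δ·R ≈ 2.027 × 6371 ≈ 12915 km, so the target fraction is f = 8900/12915 ≈ 0.689.
Interpolate at f ≈ 0.689 with slerp weights a = sin((1−f)δ)/sin δ ≈ 0.656, b = sin(fδ)/sin δ ≈ 1.097.
p = a·p₁ + b·p₂ ≈ (-0.244, 0.871, -0.426); φ = arcsin(p_z) ≈ -25.23°, λ = atan2(p_y, p_x) ≈ 105.63°.

≈ 25°S, 106°E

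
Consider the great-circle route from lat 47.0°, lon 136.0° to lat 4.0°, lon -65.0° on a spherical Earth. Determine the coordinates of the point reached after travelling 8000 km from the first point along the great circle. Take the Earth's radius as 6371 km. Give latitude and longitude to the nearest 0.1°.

≈ lat 54.0°, lon -89.4°

Write both endpoints as unit vectors p₁, p₂ with components (cos φ cos λ, cos φ sin λ, sin φ).
The central angle between the endpoints is δ = arccos(p₁·p₂) ≈ 2.195 rad (125.7°). The total great-circle distance is δ·R ≈ 2.195 × 6371 ≈ 13982 km, so the target fraction is f = 8000/13982 ≈ 0.572.
Interpolate at f ≈ 0.572 with slerp weights a = sin((1−f)δ)/sin δ ≈ 0.994, b = sin(fδ)/sin δ ≈ 1.171.
p = a·p₁ + b·p₂ ≈ (0.006, -0.588, 0.809); φ = arcsin(p_z) ≈ 53.98°, λ = atan2(p_y, p_x) ≈ -89.40°.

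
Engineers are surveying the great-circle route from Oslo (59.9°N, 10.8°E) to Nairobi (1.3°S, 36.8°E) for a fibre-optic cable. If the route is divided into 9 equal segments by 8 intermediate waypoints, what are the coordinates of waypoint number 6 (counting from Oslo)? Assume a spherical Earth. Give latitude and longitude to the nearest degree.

≈ (20°N, 31°E)

Write both endpoints as unit vectors p₁, p₂ with components (cos φ cos λ, cos φ sin λ, sin φ).
The central angle between the endpoints is δ = arccos(p₁·p₂) ≈ 1.125 rad (64.5°).
Interpolate at f = 6/9 with slerp weights a = sin((1−f)δ)/sin δ ≈ 0.406, b = sin(fδ)/sin δ ≈ 0.756.
p = a·p₁ + b·p₂ ≈ (0.805, 0.491, 0.334); φ = arcsin(p_z) ≈ 19.52°, λ = atan2(p_y, p_x) ≈ 31.37°.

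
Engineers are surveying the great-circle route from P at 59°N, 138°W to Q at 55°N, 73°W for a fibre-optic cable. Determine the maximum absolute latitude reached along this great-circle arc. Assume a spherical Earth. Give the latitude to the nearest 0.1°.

≈ 61.6°N

The great circle lies in the plane with unit normal n̂ = (p₁ × p₂)/|p₁ × p₂|.
Here n̂_z ≈ +0.476; the vertex latitude is φ_max = arccos|n̂_z| ≈ 61.6°.
Check via Clairaut: cos φ_max = |cos φ₁| · sin C = cos(59.0°)·sin(67.6°) ≈ 0.476, again giving ≈ 61.6°.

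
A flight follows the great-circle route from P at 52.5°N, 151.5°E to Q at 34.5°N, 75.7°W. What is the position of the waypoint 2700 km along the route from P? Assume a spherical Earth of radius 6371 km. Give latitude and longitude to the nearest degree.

Write both endpoints as unit vectors p₁, p₂ with components (cos φ cos λ, cos φ sin λ, sin φ).
The central angle between the endpoints is δ = arccos(p₁·p₂) ≈ 1.462 rad (83.8°). The total great-circle distance is δ·R ≈ 1.462 × 6371 ≈ 9315 km, so the target fraction is f = 2700/9315 ≈ 0.290.
Interpolate at f ≈ 0.290 with slerp weights a = sin((1−f)δ)/sin δ ≈ 0.867, b = sin(fδ)/sin δ ≈ 0.414.
p = a·p₁ + b·p₂ ≈ (-0.379, -0.079, 0.922); φ = arcsin(p_z) ≈ 67.20°, λ = atan2(p_y, p_x) ≈ -168.30°.

≈ 67°N, 168°W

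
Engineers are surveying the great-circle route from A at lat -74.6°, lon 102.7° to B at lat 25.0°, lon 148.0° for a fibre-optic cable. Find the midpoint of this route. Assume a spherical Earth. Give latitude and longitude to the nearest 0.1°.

Convert each endpoint to a unit vector on the sphere (x = cos φ cos λ, y = cos φ sin λ, z = sin φ).
The central angle between the endpoints is δ = arccos(p₁·p₂) ≈ 1.811 rad (103.8°).
Interpolate at f = 1/2 with slerp weights a = sin((1−f)δ)/sin δ ≈ 0.810, b = sin(fδ)/sin δ ≈ 0.810.
p = a·p₁ + b·p₂ ≈ (-0.670, 0.599, -0.439); φ = arcsin(p_z) ≈ -26.02°, λ = atan2(p_y, p_x) ≈ 138.20°.

≈ lat -26.0°, lon 138.2°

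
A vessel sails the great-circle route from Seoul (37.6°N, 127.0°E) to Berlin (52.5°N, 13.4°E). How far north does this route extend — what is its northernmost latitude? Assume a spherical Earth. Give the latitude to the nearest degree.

The great circle lies in the plane with unit normal n̂ = (p₁ × p₂)/|p₁ × p₂|.
Here n̂_z ≈ -0.462; the vertex latitude is φ_max = arccos|n̂_z| ≈ 62.5°.

≈ 62°N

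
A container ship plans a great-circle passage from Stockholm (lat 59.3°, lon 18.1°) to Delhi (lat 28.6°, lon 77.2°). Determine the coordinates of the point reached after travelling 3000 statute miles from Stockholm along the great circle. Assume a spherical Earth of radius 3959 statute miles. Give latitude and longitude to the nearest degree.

≈ lat 34°, lon 73°

Convert each endpoint to a unit vector on the sphere (x = cos φ cos λ, y = cos φ sin λ, z = sin φ).
The central angle between the endpoints is δ = arccos(p₁·p₂) ≈ 0.874 rad (50.1°). The total great-circle distance is δ·R ≈ 0.874 × 3959 ≈ 3460 mi, so the target fraction is f = 3000/3460 ≈ 0.867.
Interpolate at f ≈ 0.867 with slerp weights a = sin((1−f)δ)/sin δ ≈ 0.151, b = sin(fδ)/sin δ ≈ 0.896.
p = a·p₁ + b·p₂ ≈ (0.248, 0.791, 0.559); φ = arcsin(p_z) ≈ 33.99°, λ = atan2(p_y, p_x) ≈ 72.62°.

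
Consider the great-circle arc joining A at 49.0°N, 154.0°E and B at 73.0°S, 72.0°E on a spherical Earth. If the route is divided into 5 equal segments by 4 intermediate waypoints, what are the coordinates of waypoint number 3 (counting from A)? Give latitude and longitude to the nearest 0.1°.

The haversine formula gives a central angle δ ≈ 2.339 rad (134.0°) between the endpoints.
Interpolate at f = 3/5 with slerp weights a = sin((1−f)δ)/sin δ ≈ 1.120, b = sin(fδ)/sin δ ≈ 1.371.
p = a·p₁ + b·p₂ ≈ (-0.536, 0.703, -0.467); φ = arcsin(p_z) ≈ -27.81°, λ = atan2(p_y, p_x) ≈ 127.33°.

≈ 27.8°S, 127.3°E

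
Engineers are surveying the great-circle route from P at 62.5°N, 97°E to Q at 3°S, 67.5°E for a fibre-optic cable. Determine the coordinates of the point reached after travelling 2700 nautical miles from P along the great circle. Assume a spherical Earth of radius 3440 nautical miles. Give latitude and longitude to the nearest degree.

≈ 20°N, 74°E

Write both endpoints as unit vectors p₁, p₂ with components (cos φ cos λ, cos φ sin λ, sin φ).
The central angle between the endpoints is δ = arccos(p₁·p₂) ≈ 1.208 rad (69.2°). The total great-circle distance is δ·R ≈ 1.208 × 3440 ≈ 4155 nmi, so the target fraction is f = 2700/4155 ≈ 0.650.
Interpolate at f ≈ 0.650 with slerp weights a = sin((1−f)δ)/sin δ ≈ 0.439, b = sin(fδ)/sin δ ≈ 0.756.
p = a·p₁ + b·p₂ ≈ (0.264, 0.899, 0.350); φ = arcsin(p_z) ≈ 20.49°, λ = atan2(p_y, p_x) ≈ 73.62°.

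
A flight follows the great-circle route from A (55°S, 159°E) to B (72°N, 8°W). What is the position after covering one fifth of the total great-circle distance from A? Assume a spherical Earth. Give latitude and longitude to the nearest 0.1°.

The haversine formula gives a central angle δ ≈ 2.830 rad (162.1°) between the endpoints.
Interpolate at f = 1/5 with slerp weights a = sin((1−f)δ)/sin δ ≈ 2.507, b = sin(fδ)/sin δ ≈ 1.748.
p = a·p₁ + b·p₂ ≈ (-0.808, 0.440, -0.392); φ = arcsin(p_z) ≈ -23.07°, λ = atan2(p_y, p_x) ≈ 151.41°.

≈ (23.1°S, 151.4°E)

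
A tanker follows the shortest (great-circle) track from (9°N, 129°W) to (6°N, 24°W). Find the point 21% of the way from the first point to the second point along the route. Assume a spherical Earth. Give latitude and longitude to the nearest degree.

Convert each endpoint to a unit vector on the sphere (x = cos φ cos λ, y = cos φ sin λ, z = sin φ).
The central angle between the endpoints is δ = arccos(p₁·p₂) ≈ 1.811 rad (103.8°).
Interpolate at f = 0.21 with slerp weights a = sin((1−f)δ)/sin δ ≈ 1.019, b = sin(fδ)/sin δ ≈ 0.382.
p = a·p₁ + b·p₂ ≈ (-0.286, -0.937, 0.199); φ = arcsin(p_z) ≈ 11.50°, λ = atan2(p_y, p_x) ≈ -107.00°.

≈ (12°N, 107°W)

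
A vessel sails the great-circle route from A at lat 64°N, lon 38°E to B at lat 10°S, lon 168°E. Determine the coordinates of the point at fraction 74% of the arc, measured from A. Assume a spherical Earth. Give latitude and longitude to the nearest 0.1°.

From cos δ = sin φ₁ sin φ₂ + cos φ₁ cos φ₂ cos Δλ, the central angle is δ ≈ 2.019 rad (115.7°).
Interpolate at f = 0.74 with slerp weights a = sin((1−f)δ)/sin δ ≈ 0.556, b = sin(fδ)/sin δ ≈ 1.106.
p = a·p₁ + b·p₂ ≈ (-0.874, 0.377, 0.308); φ = arcsin(p_z) ≈ 17.93°, λ = atan2(p_y, p_x) ≈ 156.68°.

≈ lat 17.9°N, lon 156.7°E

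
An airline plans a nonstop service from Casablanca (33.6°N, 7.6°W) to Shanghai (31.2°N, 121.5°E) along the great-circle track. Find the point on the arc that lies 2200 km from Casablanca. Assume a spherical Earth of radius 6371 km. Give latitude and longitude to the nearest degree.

≈ (47°N, 12°E)

Write both endpoints as unit vectors p₁, p₂ with components (cos φ cos λ, cos φ sin λ, sin φ).
The central angle between the endpoints is δ = arccos(p₁·p₂) ≈ 1.734 rad (99.4°). The total great-circle distance is δ·R ≈ 1.734 × 6371 ≈ 11048 km, so the target fraction is f = 2200/11048 ≈ 0.199.
Interpolate at f ≈ 0.199 with slerp weights a = sin((1−f)δ)/sin δ ≈ 0.997, b = sin(fδ)/sin δ ≈ 0.343.
p = a·p₁ + b·p₂ ≈ (0.670, 0.140, 0.729); φ = arcsin(p_z) ≈ 46.83°, λ = atan2(p_y, p_x) ≈ 11.84°.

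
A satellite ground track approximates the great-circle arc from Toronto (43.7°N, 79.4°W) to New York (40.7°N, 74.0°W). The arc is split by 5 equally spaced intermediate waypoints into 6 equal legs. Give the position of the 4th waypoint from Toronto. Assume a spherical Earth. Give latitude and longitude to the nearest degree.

Convert each endpoint to a unit vector on the sphere (x = cos φ cos λ, y = cos φ sin λ, z = sin φ).
The central angle between the endpoints is δ = arccos(p₁·p₂) ≈ 0.087 rad (5.0°).
Interpolate at f = 4/6 with slerp weights a = sin((1−f)δ)/sin δ ≈ 0.334, b = sin(fδ)/sin δ ≈ 0.667.
p = a·p₁ + b·p₂ ≈ (0.184, -0.723, 0.666); φ = arcsin(p_z) ≈ 41.73°, λ = atan2(p_y, p_x) ≈ -75.74°.

≈ 42°N, 76°W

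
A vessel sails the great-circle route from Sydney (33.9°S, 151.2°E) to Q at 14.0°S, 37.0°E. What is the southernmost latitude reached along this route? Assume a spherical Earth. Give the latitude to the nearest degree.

The great circle lies in the plane with unit normal n̂ = (p₁ × p₂)/|p₁ × p₂|.
Here n̂_z ≈ -0.749; the vertex latitude is φ_max = arccos|n̂_z| ≈ 41.5°.
Check via Clairaut: cos φ_max = |cos φ₁| · sin C = cos(33.9°)·sin(115.5°) ≈ 0.749, again giving ≈ 41.5°.

≈ 41°S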